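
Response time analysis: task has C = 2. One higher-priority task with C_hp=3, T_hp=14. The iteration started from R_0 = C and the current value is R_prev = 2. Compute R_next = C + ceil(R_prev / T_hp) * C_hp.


R_next = C + ceil(R_prev / T_hp) * C_hp
ceil(2 / 14) = ceil(0.1429) = 1
Interference = 1 * 3 = 3
R_next = 2 + 3 = 5

5


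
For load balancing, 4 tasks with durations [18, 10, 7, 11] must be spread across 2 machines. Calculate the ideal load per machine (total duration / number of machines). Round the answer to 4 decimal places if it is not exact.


Total processing time = 18 + 10 + 7 + 11 = 46
Number of machines = 2
Ideal balanced load = 46 / 2 = 23.0

23.0


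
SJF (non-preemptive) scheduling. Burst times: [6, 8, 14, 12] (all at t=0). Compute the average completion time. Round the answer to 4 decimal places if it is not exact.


SJF order (ascending): [6, 8, 12, 14]
Completion times:
  Job 1: burst=6, C=6
  Job 2: burst=8, C=14
  Job 3: burst=12, C=26
  Job 4: burst=14, C=40
Average completion = 86/4 = 21.5

21.5


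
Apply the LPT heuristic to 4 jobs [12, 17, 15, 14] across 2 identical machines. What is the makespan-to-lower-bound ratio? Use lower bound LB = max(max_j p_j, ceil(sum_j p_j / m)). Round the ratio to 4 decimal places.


LPT order: [17, 15, 14, 12]
Machine loads after assignment: [29, 29]
LPT makespan = 29
Lower bound = max(max_job, ceil(total/2)) = max(17, 29) = 29
Ratio = 29 / 29 = 1.0

1.0


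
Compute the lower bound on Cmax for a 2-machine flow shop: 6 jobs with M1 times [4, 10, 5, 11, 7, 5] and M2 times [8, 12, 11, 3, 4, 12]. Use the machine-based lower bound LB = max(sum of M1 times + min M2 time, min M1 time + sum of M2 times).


LB1 = sum(M1 times) + min(M2 times) = 42 + 3 = 45
LB2 = min(M1 times) + sum(M2 times) = 4 + 50 = 54
Lower bound = max(LB1, LB2) = max(45, 54) = 54

54


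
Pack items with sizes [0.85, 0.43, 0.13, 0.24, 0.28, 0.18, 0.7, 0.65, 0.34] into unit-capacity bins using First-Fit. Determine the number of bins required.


Place items sequentially using First-Fit:
  Item 0.85 -> new Bin 1
  Item 0.43 -> new Bin 2
  Item 0.13 -> Bin 1 (now 0.98)
  Item 0.24 -> Bin 2 (now 0.67)
  Item 0.28 -> Bin 2 (now 0.95)
  Item 0.18 -> new Bin 3
  Item 0.7 -> Bin 3 (now 0.88)
  Item 0.65 -> new Bin 4
  Item 0.34 -> Bin 4 (now 0.99)
Total bins used = 4

4


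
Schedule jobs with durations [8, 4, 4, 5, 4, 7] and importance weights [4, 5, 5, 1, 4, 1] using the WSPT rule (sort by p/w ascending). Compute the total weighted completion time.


Compute p/w ratios and sort ascending (WSPT): [(4, 5), (4, 5), (4, 4), (8, 4), (5, 1), (7, 1)]
Compute weighted completion times:
  Job (p=4,w=5): C=4, w*C=5*4=20
  Job (p=4,w=5): C=8, w*C=5*8=40
  Job (p=4,w=4): C=12, w*C=4*12=48
  Job (p=8,w=4): C=20, w*C=4*20=80
  Job (p=5,w=1): C=25, w*C=1*25=25
  Job (p=7,w=1): C=32, w*C=1*32=32
Total weighted completion time = 245

245


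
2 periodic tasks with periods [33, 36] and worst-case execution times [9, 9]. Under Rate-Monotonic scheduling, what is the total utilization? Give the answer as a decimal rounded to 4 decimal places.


Compute individual utilizations (exact fractions):
  Task 1: C/T = 9/33 = 3/11 (approx. 0.2727)
  Task 2: C/T = 9/36 = 1/4 (approx. 0.25)
Total utilization U = 3/11 + 1/4 = 23/44
Rounded to 4 decimal places: U = 0.5227
RM (Liu & Layland) bound for 2 tasks = 0.828427; compare with U = 23/44 (approx. 0.522727)
U <= bound, so schedulable by RM sufficient condition.

0.5227


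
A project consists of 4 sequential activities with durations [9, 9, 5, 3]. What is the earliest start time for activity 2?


Activity 2 starts after activities 1 through 1 complete.
Predecessor durations: [9]
ES = 9 = 9

9


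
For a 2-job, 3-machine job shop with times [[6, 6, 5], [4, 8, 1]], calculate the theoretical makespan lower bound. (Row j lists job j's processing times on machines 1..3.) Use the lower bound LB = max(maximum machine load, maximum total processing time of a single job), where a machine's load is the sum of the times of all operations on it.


Machine loads:
  Machine 1: 6 + 4 = 10
  Machine 2: 6 + 8 = 14
  Machine 3: 5 + 1 = 6
Max machine load = 14
Job totals:
  Job 1: 17
  Job 2: 13
Max job total = 17
Lower bound = max(14, 17) = 17

17


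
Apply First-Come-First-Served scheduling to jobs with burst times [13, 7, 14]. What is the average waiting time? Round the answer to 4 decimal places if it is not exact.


FCFS order (as given): [13, 7, 14]
Waiting times:
  Job 1: wait = 0
  Job 2: wait = 13
  Job 3: wait = 20
Sum of waiting times = 33
Average waiting time = 33/3 = 11.0

11.0


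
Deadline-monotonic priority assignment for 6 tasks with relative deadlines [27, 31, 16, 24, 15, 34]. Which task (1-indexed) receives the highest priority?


Sort tasks by relative deadline (ascending):
  Task 5: deadline = 15
  Task 3: deadline = 16
  Task 4: deadline = 24
  Task 1: deadline = 27
  Task 2: deadline = 31
  Task 6: deadline = 34
Priority order (highest first): [5, 3, 4, 1, 2, 6]
Highest priority task = 5

5


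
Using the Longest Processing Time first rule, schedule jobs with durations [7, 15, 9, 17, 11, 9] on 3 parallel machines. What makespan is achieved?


Sort jobs in decreasing order (LPT): [17, 15, 11, 9, 9, 7]
Assign each job to the least loaded machine:
  Machine 1: jobs [17, 7], load = 24
  Machine 2: jobs [15, 9], load = 24
  Machine 3: jobs [11, 9], load = 20
Makespan = max load = 24

24


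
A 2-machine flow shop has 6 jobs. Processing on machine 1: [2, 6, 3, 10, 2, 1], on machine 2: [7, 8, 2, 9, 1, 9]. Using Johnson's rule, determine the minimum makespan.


Apply Johnson's rule:
  Group 1 (a <= b): [(6, 1, 9), (1, 2, 7), (2, 6, 8)]
  Group 2 (a > b): [(4, 10, 9), (3, 3, 2), (5, 2, 1)]
Optimal job order: [6, 1, 2, 4, 3, 5]
Schedule:
  Job 6: M1 done at 1, M2 done at 10
  Job 1: M1 done at 3, M2 done at 17
  Job 2: M1 done at 9, M2 done at 25
  Job 4: M1 done at 19, M2 done at 34
  Job 3: M1 done at 22, M2 done at 36
  Job 5: M1 done at 24, M2 done at 37
Makespan = 37

37


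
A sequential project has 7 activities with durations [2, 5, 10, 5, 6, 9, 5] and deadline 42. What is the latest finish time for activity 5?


LF(activity 5) = deadline - sum of successor durations
Successors: activities 6 through 7 with durations [9, 5]
Sum of successor durations = 14
LF = 42 - 14 = 28

28


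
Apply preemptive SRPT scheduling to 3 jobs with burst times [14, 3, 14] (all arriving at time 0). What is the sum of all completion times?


Since all jobs arrive at t=0, SRPT equals SPT ordering.
SPT order: [3, 14, 14]
Completion times:
  Job 1: p=3, C=3
  Job 2: p=14, C=17
  Job 3: p=14, C=31
Total completion time = 3 + 17 + 31 = 51

51


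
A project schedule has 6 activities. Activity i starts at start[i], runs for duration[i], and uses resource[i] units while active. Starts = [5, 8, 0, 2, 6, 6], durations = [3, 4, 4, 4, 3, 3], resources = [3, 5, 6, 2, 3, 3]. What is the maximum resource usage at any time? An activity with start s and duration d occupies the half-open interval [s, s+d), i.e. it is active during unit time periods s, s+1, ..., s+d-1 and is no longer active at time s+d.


Each activity i is active on [start_i, start_i + duration_i).
Compute total resource usage per time slot:
  t=0: active resources = [6], total = 6
  t=1: active resources = [6], total = 6
  t=2: active resources = [6, 2], total = 8
  t=3: active resources = [6, 2], total = 8
  t=4: active resources = [2], total = 2
  t=5: active resources = [3, 2], total = 5
  t=6: active resources = [3, 3, 3], total = 9
  t=7: active resources = [3, 3, 3], total = 9
  t=8: active resources = [5, 3, 3], total = 11
  t=9: active resources = [5], total = 5
  t=10: active resources = [5], total = 5
  t=11: active resources = [5], total = 5
Peak resource demand = 11

11


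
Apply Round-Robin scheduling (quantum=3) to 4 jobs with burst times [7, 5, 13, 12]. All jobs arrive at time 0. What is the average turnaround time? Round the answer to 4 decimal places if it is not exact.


Time quantum = 3
Execution trace:
  J1 runs 3 units, time = 3
  J2 runs 3 units, time = 6
  J3 runs 3 units, time = 9
  J4 runs 3 units, time = 12
  J1 runs 3 units, time = 15
  J2 runs 2 units, time = 17
  J3 runs 3 units, time = 20
  J4 runs 3 units, time = 23
  J1 runs 1 units, time = 24
  J3 runs 3 units, time = 27
  J4 runs 3 units, time = 30
  J3 runs 3 units, time = 33
  J4 runs 3 units, time = 36
  J3 runs 1 units, time = 37
Finish times: [24, 17, 37, 36]
Average turnaround = 114/4 = 28.5

28.5


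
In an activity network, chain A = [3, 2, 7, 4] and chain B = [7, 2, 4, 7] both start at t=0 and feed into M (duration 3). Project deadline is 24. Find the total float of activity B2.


Forward pass: ES(B2) = sum of predecessors on chain B = 7
EF = ES + duration = 7 + 2 = 9
Backward pass: LF(M) = deadline = 24; LS(M) = 24 - 3 = 21
LF(B2) = LS(M) - sum(successors on chain B) = 21 - 11 = 10
LS = LF - duration = 10 - 2 = 8
Total float = LS - ES = 8 - 7 = 1

1


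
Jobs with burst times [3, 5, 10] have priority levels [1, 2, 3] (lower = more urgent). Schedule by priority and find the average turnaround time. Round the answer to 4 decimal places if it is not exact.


Sort by priority (ascending = highest first):
Order: [(1, 3), (2, 5), (3, 10)]
Completion times:
  Priority 1, burst=3, C=3
  Priority 2, burst=5, C=8
  Priority 3, burst=10, C=18
Average turnaround = 29/3 = 9.6667

9.6667


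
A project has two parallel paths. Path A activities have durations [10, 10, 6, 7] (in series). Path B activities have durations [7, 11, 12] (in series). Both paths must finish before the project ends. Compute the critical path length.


Path A total = 10 + 10 + 6 + 7 = 33
Path B total = 7 + 11 + 12 = 30
Critical path = longest path = max(33, 30) = 33

33


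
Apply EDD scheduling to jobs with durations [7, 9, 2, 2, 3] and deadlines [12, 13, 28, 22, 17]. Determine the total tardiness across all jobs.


Sort by due date (EDD order): [(7, 12), (9, 13), (3, 17), (2, 22), (2, 28)]
Compute completion times and tardiness:
  Job 1: p=7, d=12, C=7, tardiness=max(0,7-12)=0
  Job 2: p=9, d=13, C=16, tardiness=max(0,16-13)=3
  Job 3: p=3, d=17, C=19, tardiness=max(0,19-17)=2
  Job 4: p=2, d=22, C=21, tardiness=max(0,21-22)=0
  Job 5: p=2, d=28, C=23, tardiness=max(0,23-28)=0
Total tardiness = 5

5


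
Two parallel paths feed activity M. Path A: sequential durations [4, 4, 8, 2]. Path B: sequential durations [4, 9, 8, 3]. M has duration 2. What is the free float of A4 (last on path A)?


ES(A4) = sum of predecessors on chain A = 16
EF(A4) = ES + duration = 16 + 2 = 18
Successor of A4 is M. ES(M) = max(sum(A), sum(B)) = max(18, 24) = 24
Free float = ES(successor) - EF(current) = 24 - 18 = 6

6


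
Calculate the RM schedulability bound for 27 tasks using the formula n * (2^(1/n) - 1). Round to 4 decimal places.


Compute 2^(1/27) = 1.0260044847
Subtract 1: 1.0260044847 - 1 = 0.0260044847
Multiply by n: 27 * 0.0260044847 = 0.7021210869
Round to 4 dp: 0.7021

0.7021


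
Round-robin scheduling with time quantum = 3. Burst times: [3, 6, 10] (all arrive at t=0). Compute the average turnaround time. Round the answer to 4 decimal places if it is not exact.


Time quantum = 3
Execution trace:
  J1 runs 3 units, time = 3
  J2 runs 3 units, time = 6
  J3 runs 3 units, time = 9
  J2 runs 3 units, time = 12
  J3 runs 3 units, time = 15
  J3 runs 3 units, time = 18
  J3 runs 1 units, time = 19
Finish times: [3, 12, 19]
Average turnaround = 34/3 = 11.3333

11.3333


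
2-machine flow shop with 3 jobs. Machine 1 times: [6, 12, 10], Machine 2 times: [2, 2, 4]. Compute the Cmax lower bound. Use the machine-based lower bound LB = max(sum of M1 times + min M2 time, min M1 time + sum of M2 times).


LB1 = sum(M1 times) + min(M2 times) = 28 + 2 = 30
LB2 = min(M1 times) + sum(M2 times) = 6 + 8 = 14
Lower bound = max(LB1, LB2) = max(30, 14) = 30

30


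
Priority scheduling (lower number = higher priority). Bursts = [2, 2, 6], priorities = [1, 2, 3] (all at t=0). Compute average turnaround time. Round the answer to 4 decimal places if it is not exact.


Sort by priority (ascending = highest first):
Order: [(1, 2), (2, 2), (3, 6)]
Completion times:
  Priority 1, burst=2, C=2
  Priority 2, burst=2, C=4
  Priority 3, burst=6, C=10
Average turnaround = 16/3 = 5.3333

5.3333


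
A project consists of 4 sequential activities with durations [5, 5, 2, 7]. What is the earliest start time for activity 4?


Activity 4 starts after activities 1 through 3 complete.
Predecessor durations: [5, 5, 2]
ES = 5 + 5 + 2 = 12

12


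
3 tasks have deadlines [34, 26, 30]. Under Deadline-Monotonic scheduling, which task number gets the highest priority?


Sort tasks by relative deadline (ascending):
  Task 2: deadline = 26
  Task 3: deadline = 30
  Task 1: deadline = 34
Priority order (highest first): [2, 3, 1]
Highest priority task = 2

2


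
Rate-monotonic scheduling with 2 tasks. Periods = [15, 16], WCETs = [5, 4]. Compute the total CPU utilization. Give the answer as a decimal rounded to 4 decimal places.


Compute individual utilizations (exact fractions):
  Task 1: C/T = 5/15 = 1/3 (approx. 0.3333)
  Task 2: C/T = 4/16 = 1/4 (approx. 0.25)
Total utilization U = 1/3 + 1/4 = 7/12
Rounded to 4 decimal places: U = 0.5833
RM (Liu & Layland) bound for 2 tasks = 0.828427; compare with U = 7/12 (approx. 0.583333)
U <= bound, so schedulable by RM sufficient condition.

0.5833


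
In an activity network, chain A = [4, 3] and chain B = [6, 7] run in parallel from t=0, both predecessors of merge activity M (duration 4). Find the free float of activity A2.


ES(A2) = sum of predecessors on chain A = 4
EF(A2) = ES + duration = 4 + 3 = 7
Successor of A2 is M. ES(M) = max(sum(A), sum(B)) = max(7, 13) = 13
Free float = ES(successor) - EF(current) = 13 - 7 = 6

6


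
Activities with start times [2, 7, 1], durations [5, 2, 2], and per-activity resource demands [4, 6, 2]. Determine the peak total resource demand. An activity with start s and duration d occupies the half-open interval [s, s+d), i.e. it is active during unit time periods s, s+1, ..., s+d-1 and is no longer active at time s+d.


Each activity i is active on [start_i, start_i + duration_i).
Compute total resource usage per time slot:
  t=0: active resources = [], total = 0
  t=1: active resources = [2], total = 2
  t=2: active resources = [4, 2], total = 6
  t=3: active resources = [4], total = 4
  t=4: active resources = [4], total = 4
  t=5: active resources = [4], total = 4
  t=6: active resources = [4], total = 4
  t=7: active resources = [6], total = 6
  t=8: active resources = [6], total = 6
Peak resource demand = 6

6


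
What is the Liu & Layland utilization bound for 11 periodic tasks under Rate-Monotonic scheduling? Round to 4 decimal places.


Compute 2^(1/11) = 1.0650410894
Subtract 1: 1.0650410894 - 1 = 0.0650410894
Multiply by n: 11 * 0.0650410894 = 0.7154519834
Round to 4 dp: 0.7155

0.7155


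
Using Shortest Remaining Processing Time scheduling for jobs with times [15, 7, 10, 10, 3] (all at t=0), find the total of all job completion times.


Since all jobs arrive at t=0, SRPT equals SPT ordering.
SPT order: [3, 7, 10, 10, 15]
Completion times:
  Job 1: p=3, C=3
  Job 2: p=7, C=10
  Job 3: p=10, C=20
  Job 4: p=10, C=30
  Job 5: p=15, C=45
Total completion time = 3 + 10 + 20 + 30 + 45 = 108

108


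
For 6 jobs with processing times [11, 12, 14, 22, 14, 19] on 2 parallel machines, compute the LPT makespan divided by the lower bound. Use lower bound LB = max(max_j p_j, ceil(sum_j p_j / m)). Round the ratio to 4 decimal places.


LPT order: [22, 19, 14, 14, 12, 11]
Machine loads after assignment: [47, 45]
LPT makespan = 47
Lower bound = max(max_job, ceil(total/2)) = max(22, 46) = 46
Ratio = 47 / 46 = 1.0217

1.0217


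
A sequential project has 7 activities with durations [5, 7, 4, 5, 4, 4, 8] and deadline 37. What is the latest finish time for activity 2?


LF(activity 2) = deadline - sum of successor durations
Successors: activities 3 through 7 with durations [4, 5, 4, 4, 8]
Sum of successor durations = 25
LF = 37 - 25 = 12

12


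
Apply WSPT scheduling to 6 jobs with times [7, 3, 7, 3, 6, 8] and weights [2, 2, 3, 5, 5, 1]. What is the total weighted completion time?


Compute p/w ratios and sort ascending (WSPT): [(3, 5), (6, 5), (3, 2), (7, 3), (7, 2), (8, 1)]
Compute weighted completion times:
  Job (p=3,w=5): C=3, w*C=5*3=15
  Job (p=6,w=5): C=9, w*C=5*9=45
  Job (p=3,w=2): C=12, w*C=2*12=24
  Job (p=7,w=3): C=19, w*C=3*19=57
  Job (p=7,w=2): C=26, w*C=2*26=52
  Job (p=8,w=1): C=34, w*C=1*34=34
Total weighted completion time = 227

227


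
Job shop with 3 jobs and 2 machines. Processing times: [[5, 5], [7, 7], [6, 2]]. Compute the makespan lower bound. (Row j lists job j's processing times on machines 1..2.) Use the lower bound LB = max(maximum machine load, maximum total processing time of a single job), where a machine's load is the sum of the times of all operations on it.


Machine loads:
  Machine 1: 5 + 7 + 6 = 18
  Machine 2: 5 + 7 + 2 = 14
Max machine load = 18
Job totals:
  Job 1: 10
  Job 2: 14
  Job 3: 8
Max job total = 14
Lower bound = max(18, 14) = 18

18


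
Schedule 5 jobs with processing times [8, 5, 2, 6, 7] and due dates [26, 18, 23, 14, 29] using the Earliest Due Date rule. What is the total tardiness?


Sort by due date (EDD order): [(6, 14), (5, 18), (2, 23), (8, 26), (7, 29)]
Compute completion times and tardiness:
  Job 1: p=6, d=14, C=6, tardiness=max(0,6-14)=0
  Job 2: p=5, d=18, C=11, tardiness=max(0,11-18)=0
  Job 3: p=2, d=23, C=13, tardiness=max(0,13-23)=0
  Job 4: p=8, d=26, C=21, tardiness=max(0,21-26)=0
  Job 5: p=7, d=29, C=28, tardiness=max(0,28-29)=0
Total tardiness = 0

0


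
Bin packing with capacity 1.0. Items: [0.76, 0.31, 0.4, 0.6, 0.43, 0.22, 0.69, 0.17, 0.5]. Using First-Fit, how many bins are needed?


Place items sequentially using First-Fit:
  Item 0.76 -> new Bin 1
  Item 0.31 -> new Bin 2
  Item 0.4 -> Bin 2 (now 0.71)
  Item 0.6 -> new Bin 3
  Item 0.43 -> new Bin 4
  Item 0.22 -> Bin 1 (now 0.98)
  Item 0.69 -> new Bin 5
  Item 0.17 -> Bin 2 (now 0.88)
  Item 0.5 -> Bin 4 (now 0.93)
Total bins used = 5

5


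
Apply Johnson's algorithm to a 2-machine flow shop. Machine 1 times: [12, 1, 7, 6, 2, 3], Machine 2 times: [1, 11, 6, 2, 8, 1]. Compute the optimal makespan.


Apply Johnson's rule:
  Group 1 (a <= b): [(2, 1, 11), (5, 2, 8)]
  Group 2 (a > b): [(3, 7, 6), (4, 6, 2), (1, 12, 1), (6, 3, 1)]
Optimal job order: [2, 5, 3, 4, 1, 6]
Schedule:
  Job 2: M1 done at 1, M2 done at 12
  Job 5: M1 done at 3, M2 done at 20
  Job 3: M1 done at 10, M2 done at 26
  Job 4: M1 done at 16, M2 done at 28
  Job 1: M1 done at 28, M2 done at 29
  Job 6: M1 done at 31, M2 done at 32
Makespan = 32

32


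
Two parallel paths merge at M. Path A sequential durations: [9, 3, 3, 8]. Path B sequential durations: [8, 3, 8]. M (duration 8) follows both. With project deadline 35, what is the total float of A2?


Forward pass: ES(A2) = sum of predecessors on chain A = 9
EF = ES + duration = 9 + 3 = 12
Backward pass: LF(M) = deadline = 35; LS(M) = 35 - 8 = 27
LF(A2) = LS(M) - sum(successors on chain A) = 27 - 11 = 16
LS = LF - duration = 16 - 3 = 13
Total float = LS - ES = 13 - 9 = 4

4


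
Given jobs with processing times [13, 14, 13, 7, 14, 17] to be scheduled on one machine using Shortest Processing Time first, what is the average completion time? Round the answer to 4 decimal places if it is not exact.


Sort jobs by processing time (SPT order): [7, 13, 13, 14, 14, 17]
Compute completion times sequentially:
  Job 1: processing = 7, completes at 7
  Job 2: processing = 13, completes at 20
  Job 3: processing = 13, completes at 33
  Job 4: processing = 14, completes at 47
  Job 5: processing = 14, completes at 61
  Job 6: processing = 17, completes at 78
Sum of completion times = 246
Average completion time = 246/6 = 41.0

41.0


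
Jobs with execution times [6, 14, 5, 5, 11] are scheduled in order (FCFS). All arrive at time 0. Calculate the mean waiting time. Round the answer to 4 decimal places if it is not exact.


FCFS order (as given): [6, 14, 5, 5, 11]
Waiting times:
  Job 1: wait = 0
  Job 2: wait = 6
  Job 3: wait = 20
  Job 4: wait = 25
  Job 5: wait = 30
Sum of waiting times = 81
Average waiting time = 81/5 = 16.2

16.2


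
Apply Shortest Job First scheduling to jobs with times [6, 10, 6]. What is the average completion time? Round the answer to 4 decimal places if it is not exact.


SJF order (ascending): [6, 6, 10]
Completion times:
  Job 1: burst=6, C=6
  Job 2: burst=6, C=12
  Job 3: burst=10, C=22
Average completion = 40/3 = 13.3333

13.3333


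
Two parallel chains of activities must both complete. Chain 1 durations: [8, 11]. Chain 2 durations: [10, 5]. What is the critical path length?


Path A total = 8 + 11 = 19
Path B total = 10 + 5 = 15
Critical path = longest path = max(19, 15) = 19

19


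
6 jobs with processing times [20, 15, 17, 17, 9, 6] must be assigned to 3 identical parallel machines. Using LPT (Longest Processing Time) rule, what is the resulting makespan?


Sort jobs in decreasing order (LPT): [20, 17, 17, 15, 9, 6]
Assign each job to the least loaded machine:
  Machine 1: jobs [20, 6], load = 26
  Machine 2: jobs [17, 15], load = 32
  Machine 3: jobs [17, 9], load = 26
Makespan = max load = 32

32


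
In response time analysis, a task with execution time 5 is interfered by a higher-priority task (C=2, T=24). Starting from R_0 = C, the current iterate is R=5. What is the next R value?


R_next = C + ceil(R_prev / T_hp) * C_hp
ceil(5 / 24) = ceil(0.2083) = 1
Interference = 1 * 2 = 2
R_next = 5 + 2 = 7

7


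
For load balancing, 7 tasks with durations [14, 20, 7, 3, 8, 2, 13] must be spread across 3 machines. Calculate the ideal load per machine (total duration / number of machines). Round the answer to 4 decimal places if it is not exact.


Total processing time = 14 + 20 + 7 + 3 + 8 + 2 + 13 = 67
Number of machines = 3
Ideal balanced load = 67 / 3 = 22.3333

22.3333


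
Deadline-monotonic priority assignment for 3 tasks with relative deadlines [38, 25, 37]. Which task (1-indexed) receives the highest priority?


Sort tasks by relative deadline (ascending):
  Task 2: deadline = 25
  Task 3: deadline = 37
  Task 1: deadline = 38
Priority order (highest first): [2, 3, 1]
Highest priority task = 2

2


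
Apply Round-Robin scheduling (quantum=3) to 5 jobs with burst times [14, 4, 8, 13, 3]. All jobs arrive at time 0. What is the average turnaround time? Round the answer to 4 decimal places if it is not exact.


Time quantum = 3
Execution trace:
  J1 runs 3 units, time = 3
  J2 runs 3 units, time = 6
  J3 runs 3 units, time = 9
  J4 runs 3 units, time = 12
  J5 runs 3 units, time = 15
  J1 runs 3 units, time = 18
  J2 runs 1 units, time = 19
  J3 runs 3 units, time = 22
  J4 runs 3 units, time = 25
  J1 runs 3 units, time = 28
  J3 runs 2 units, time = 30
  J4 runs 3 units, time = 33
  J1 runs 3 units, time = 36
  J4 runs 3 units, time = 39
  J1 runs 2 units, time = 41
  J4 runs 1 units, time = 42
Finish times: [41, 19, 30, 42, 15]
Average turnaround = 147/5 = 29.4

29.4


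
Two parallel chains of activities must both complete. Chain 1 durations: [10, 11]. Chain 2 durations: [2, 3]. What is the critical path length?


Path A total = 10 + 11 = 21
Path B total = 2 + 3 = 5
Critical path = longest path = max(21, 5) = 21

21


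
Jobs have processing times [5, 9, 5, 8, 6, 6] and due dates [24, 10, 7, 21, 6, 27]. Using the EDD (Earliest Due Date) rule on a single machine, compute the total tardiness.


Sort by due date (EDD order): [(6, 6), (5, 7), (9, 10), (8, 21), (5, 24), (6, 27)]
Compute completion times and tardiness:
  Job 1: p=6, d=6, C=6, tardiness=max(0,6-6)=0
  Job 2: p=5, d=7, C=11, tardiness=max(0,11-7)=4
  Job 3: p=9, d=10, C=20, tardiness=max(0,20-10)=10
  Job 4: p=8, d=21, C=28, tardiness=max(0,28-21)=7
  Job 5: p=5, d=24, C=33, tardiness=max(0,33-24)=9
  Job 6: p=6, d=27, C=39, tardiness=max(0,39-27)=12
Total tardiness = 42

42


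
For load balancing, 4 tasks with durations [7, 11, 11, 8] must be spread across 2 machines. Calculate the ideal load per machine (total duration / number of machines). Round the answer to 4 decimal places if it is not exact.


Total processing time = 7 + 11 + 11 + 8 = 37
Number of machines = 2
Ideal balanced load = 37 / 2 = 18.5

18.5


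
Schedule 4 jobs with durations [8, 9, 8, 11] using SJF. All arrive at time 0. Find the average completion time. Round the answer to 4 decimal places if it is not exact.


SJF order (ascending): [8, 8, 9, 11]
Completion times:
  Job 1: burst=8, C=8
  Job 2: burst=8, C=16
  Job 3: burst=9, C=25
  Job 4: burst=11, C=36
Average completion = 85/4 = 21.25

21.25


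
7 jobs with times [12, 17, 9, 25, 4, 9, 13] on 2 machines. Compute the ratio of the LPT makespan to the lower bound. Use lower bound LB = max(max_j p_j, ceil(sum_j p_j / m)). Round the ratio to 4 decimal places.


LPT order: [25, 17, 13, 12, 9, 9, 4]
Machine loads after assignment: [46, 43]
LPT makespan = 46
Lower bound = max(max_job, ceil(total/2)) = max(25, 45) = 45
Ratio = 46 / 45 = 1.0222

1.0222


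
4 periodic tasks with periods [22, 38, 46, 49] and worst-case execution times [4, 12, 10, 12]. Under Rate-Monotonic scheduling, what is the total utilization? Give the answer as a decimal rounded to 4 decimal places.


Compute individual utilizations (exact fractions):
  Task 1: C/T = 4/22 = 2/11 (approx. 0.1818)
  Task 2: C/T = 12/38 = 6/19 (approx. 0.3158)
  Task 3: C/T = 10/46 = 5/23 (approx. 0.2174)
  Task 4: C/T = 12/49 (approx. 0.2449)
Total utilization U = 2/11 + 6/19 + 5/23 + 12/49 = 226097/235543
Rounded to 4 decimal places: U = 0.9599
RM (Liu & Layland) bound for 4 tasks = 0.756828; compare with U = 226097/235543 (approx. 0.959897)
bound < U <= 1, so the RM sufficient condition is not met (inconclusive; an exact test such as response-time analysis is needed).

0.9599


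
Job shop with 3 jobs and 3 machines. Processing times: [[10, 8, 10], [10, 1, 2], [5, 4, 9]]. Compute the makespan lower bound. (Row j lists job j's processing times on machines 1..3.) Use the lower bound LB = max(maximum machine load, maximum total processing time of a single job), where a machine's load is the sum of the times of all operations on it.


Machine loads:
  Machine 1: 10 + 10 + 5 = 25
  Machine 2: 8 + 1 + 4 = 13
  Machine 3: 10 + 2 + 9 = 21
Max machine load = 25
Job totals:
  Job 1: 28
  Job 2: 13
  Job 3: 18
Max job total = 28
Lower bound = max(25, 28) = 28

28


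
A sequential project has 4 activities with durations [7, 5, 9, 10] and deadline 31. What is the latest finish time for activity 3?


LF(activity 3) = deadline - sum of successor durations
Successors: activities 4 through 4 with durations [10]
Sum of successor durations = 10
LF = 31 - 10 = 21

21


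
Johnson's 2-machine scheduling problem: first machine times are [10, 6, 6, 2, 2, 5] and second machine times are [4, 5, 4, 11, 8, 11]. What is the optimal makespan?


Apply Johnson's rule:
  Group 1 (a <= b): [(4, 2, 11), (5, 2, 8), (6, 5, 11)]
  Group 2 (a > b): [(2, 6, 5), (1, 10, 4), (3, 6, 4)]
Optimal job order: [4, 5, 6, 2, 1, 3]
Schedule:
  Job 4: M1 done at 2, M2 done at 13
  Job 5: M1 done at 4, M2 done at 21
  Job 6: M1 done at 9, M2 done at 32
  Job 2: M1 done at 15, M2 done at 37
  Job 1: M1 done at 25, M2 done at 41
  Job 3: M1 done at 31, M2 done at 45
Makespan = 45

45


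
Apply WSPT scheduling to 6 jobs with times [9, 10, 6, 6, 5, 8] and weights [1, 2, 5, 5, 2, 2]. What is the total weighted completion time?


Compute p/w ratios and sort ascending (WSPT): [(6, 5), (6, 5), (5, 2), (8, 2), (10, 2), (9, 1)]
Compute weighted completion times:
  Job (p=6,w=5): C=6, w*C=5*6=30
  Job (p=6,w=5): C=12, w*C=5*12=60
  Job (p=5,w=2): C=17, w*C=2*17=34
  Job (p=8,w=2): C=25, w*C=2*25=50
  Job (p=10,w=2): C=35, w*C=2*35=70
  Job (p=9,w=1): C=44, w*C=1*44=44
Total weighted completion time = 288

288


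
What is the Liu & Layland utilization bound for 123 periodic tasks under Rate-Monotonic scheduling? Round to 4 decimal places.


Compute 2^(1/123) = 1.0056512513
Subtract 1: 1.0056512513 - 1 = 0.0056512513
Multiply by n: 123 * 0.0056512513 = 0.6951039099
Round to 4 dp: 0.6951

0.6951


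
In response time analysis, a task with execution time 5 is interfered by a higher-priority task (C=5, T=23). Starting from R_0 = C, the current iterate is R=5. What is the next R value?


R_next = C + ceil(R_prev / T_hp) * C_hp
ceil(5 / 23) = ceil(0.2174) = 1
Interference = 1 * 5 = 5
R_next = 5 + 5 = 10

10


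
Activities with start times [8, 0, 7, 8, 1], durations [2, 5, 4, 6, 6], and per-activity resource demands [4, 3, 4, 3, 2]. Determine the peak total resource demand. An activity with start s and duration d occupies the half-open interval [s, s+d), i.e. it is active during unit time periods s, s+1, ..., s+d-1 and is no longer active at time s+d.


Each activity i is active on [start_i, start_i + duration_i).
Compute total resource usage per time slot:
  t=0: active resources = [3], total = 3
  t=1: active resources = [3, 2], total = 5
  t=2: active resources = [3, 2], total = 5
  t=3: active resources = [3, 2], total = 5
  t=4: active resources = [3, 2], total = 5
  t=5: active resources = [2], total = 2
  t=6: active resources = [2], total = 2
  t=7: active resources = [4], total = 4
  t=8: active resources = [4, 4, 3], total = 11
  t=9: active resources = [4, 4, 3], total = 11
  t=10: active resources = [4, 3], total = 7
  t=11: active resources = [3], total = 3
  t=12: active resources = [3], total = 3
  t=13: active resources = [3], total = 3
Peak resource demand = 11

11


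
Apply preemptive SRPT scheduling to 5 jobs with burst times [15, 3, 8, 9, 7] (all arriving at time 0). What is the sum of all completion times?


Since all jobs arrive at t=0, SRPT equals SPT ordering.
SPT order: [3, 7, 8, 9, 15]
Completion times:
  Job 1: p=3, C=3
  Job 2: p=7, C=10
  Job 3: p=8, C=18
  Job 4: p=9, C=27
  Job 5: p=15, C=42
Total completion time = 3 + 10 + 18 + 27 + 42 = 100

100


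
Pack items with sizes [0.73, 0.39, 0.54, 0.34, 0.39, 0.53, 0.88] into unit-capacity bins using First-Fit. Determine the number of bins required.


Place items sequentially using First-Fit:
  Item 0.73 -> new Bin 1
  Item 0.39 -> new Bin 2
  Item 0.54 -> Bin 2 (now 0.93)
  Item 0.34 -> new Bin 3
  Item 0.39 -> Bin 3 (now 0.73)
  Item 0.53 -> new Bin 4
  Item 0.88 -> new Bin 5
Total bins used = 5

5


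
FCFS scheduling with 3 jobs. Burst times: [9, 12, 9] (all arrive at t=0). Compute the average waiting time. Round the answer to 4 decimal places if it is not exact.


FCFS order (as given): [9, 12, 9]
Waiting times:
  Job 1: wait = 0
  Job 2: wait = 9
  Job 3: wait = 21
Sum of waiting times = 30
Average waiting time = 30/3 = 10.0

10.0


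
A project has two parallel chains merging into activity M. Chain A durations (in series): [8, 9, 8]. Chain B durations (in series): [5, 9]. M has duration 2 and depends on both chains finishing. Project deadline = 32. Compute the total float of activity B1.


Forward pass: ES(B1) = sum of predecessors on chain B = 0
EF = ES + duration = 0 + 5 = 5
Backward pass: LF(M) = deadline = 32; LS(M) = 32 - 2 = 30
LF(B1) = LS(M) - sum(successors on chain B) = 30 - 9 = 21
LS = LF - duration = 21 - 5 = 16
Total float = LS - ES = 16 - 0 = 16

16


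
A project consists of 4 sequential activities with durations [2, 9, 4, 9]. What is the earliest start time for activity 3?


Activity 3 starts after activities 1 through 2 complete.
Predecessor durations: [2, 9]
ES = 2 + 9 = 11

11


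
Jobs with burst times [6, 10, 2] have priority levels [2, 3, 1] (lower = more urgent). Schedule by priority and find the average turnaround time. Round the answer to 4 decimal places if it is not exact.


Sort by priority (ascending = highest first):
Order: [(1, 2), (2, 6), (3, 10)]
Completion times:
  Priority 1, burst=2, C=2
  Priority 2, burst=6, C=8
  Priority 3, burst=10, C=18
Average turnaround = 28/3 = 9.3333

9.3333


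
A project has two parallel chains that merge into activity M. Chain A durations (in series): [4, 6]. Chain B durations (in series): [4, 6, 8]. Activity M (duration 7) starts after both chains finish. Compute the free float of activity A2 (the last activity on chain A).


ES(A2) = sum of predecessors on chain A = 4
EF(A2) = ES + duration = 4 + 6 = 10
Successor of A2 is M. ES(M) = max(sum(A), sum(B)) = max(10, 18) = 18
Free float = ES(successor) - EF(current) = 18 - 10 = 8

8


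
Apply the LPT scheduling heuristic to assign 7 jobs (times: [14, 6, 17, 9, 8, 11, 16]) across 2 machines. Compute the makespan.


Sort jobs in decreasing order (LPT): [17, 16, 14, 11, 9, 8, 6]
Assign each job to the least loaded machine:
  Machine 1: jobs [17, 11, 9, 6], load = 43
  Machine 2: jobs [16, 14, 8], load = 38
Makespan = max load = 43

43


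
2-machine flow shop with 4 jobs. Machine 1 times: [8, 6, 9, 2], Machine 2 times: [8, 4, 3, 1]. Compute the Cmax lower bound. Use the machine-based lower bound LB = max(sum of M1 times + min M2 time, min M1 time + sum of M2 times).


LB1 = sum(M1 times) + min(M2 times) = 25 + 1 = 26
LB2 = min(M1 times) + sum(M2 times) = 2 + 16 = 18
Lower bound = max(LB1, LB2) = max(26, 18) = 26

26


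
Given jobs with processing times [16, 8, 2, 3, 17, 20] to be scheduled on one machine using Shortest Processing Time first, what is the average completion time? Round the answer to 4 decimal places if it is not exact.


Sort jobs by processing time (SPT order): [2, 3, 8, 16, 17, 20]
Compute completion times sequentially:
  Job 1: processing = 2, completes at 2
  Job 2: processing = 3, completes at 5
  Job 3: processing = 8, completes at 13
  Job 4: processing = 16, completes at 29
  Job 5: processing = 17, completes at 46
  Job 6: processing = 20, completes at 66
Sum of completion times = 161
Average completion time = 161/6 = 26.8333

26.8333


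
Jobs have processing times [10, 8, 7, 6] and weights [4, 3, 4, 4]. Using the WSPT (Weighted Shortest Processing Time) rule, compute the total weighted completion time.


Compute p/w ratios and sort ascending (WSPT): [(6, 4), (7, 4), (10, 4), (8, 3)]
Compute weighted completion times:
  Job (p=6,w=4): C=6, w*C=4*6=24
  Job (p=7,w=4): C=13, w*C=4*13=52
  Job (p=10,w=4): C=23, w*C=4*23=92
  Job (p=8,w=3): C=31, w*C=3*31=93
Total weighted completion time = 261

261


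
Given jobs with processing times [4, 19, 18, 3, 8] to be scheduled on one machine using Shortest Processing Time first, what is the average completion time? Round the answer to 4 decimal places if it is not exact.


Sort jobs by processing time (SPT order): [3, 4, 8, 18, 19]
Compute completion times sequentially:
  Job 1: processing = 3, completes at 3
  Job 2: processing = 4, completes at 7
  Job 3: processing = 8, completes at 15
  Job 4: processing = 18, completes at 33
  Job 5: processing = 19, completes at 52
Sum of completion times = 110
Average completion time = 110/5 = 22.0

22.0


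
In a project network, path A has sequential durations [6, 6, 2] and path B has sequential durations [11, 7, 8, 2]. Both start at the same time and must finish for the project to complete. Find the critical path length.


Path A total = 6 + 6 + 2 = 14
Path B total = 11 + 7 + 8 + 2 = 28
Critical path = longest path = max(14, 28) = 28

28


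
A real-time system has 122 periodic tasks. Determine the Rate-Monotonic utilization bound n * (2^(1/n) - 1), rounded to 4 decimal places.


Compute 2^(1/122) = 1.0056977048
Subtract 1: 1.0056977048 - 1 = 0.0056977048
Multiply by n: 122 * 0.0056977048 = 0.6951199856
Round to 4 dp: 0.6951

0.6951


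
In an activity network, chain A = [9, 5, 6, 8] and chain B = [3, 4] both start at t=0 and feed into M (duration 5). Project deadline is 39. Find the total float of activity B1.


Forward pass: ES(B1) = sum of predecessors on chain B = 0
EF = ES + duration = 0 + 3 = 3
Backward pass: LF(M) = deadline = 39; LS(M) = 39 - 5 = 34
LF(B1) = LS(M) - sum(successors on chain B) = 34 - 4 = 30
LS = LF - duration = 30 - 3 = 27
Total float = LS - ES = 27 - 0 = 27

27


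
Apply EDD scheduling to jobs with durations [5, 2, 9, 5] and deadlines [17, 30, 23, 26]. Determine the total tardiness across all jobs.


Sort by due date (EDD order): [(5, 17), (9, 23), (5, 26), (2, 30)]
Compute completion times and tardiness:
  Job 1: p=5, d=17, C=5, tardiness=max(0,5-17)=0
  Job 2: p=9, d=23, C=14, tardiness=max(0,14-23)=0
  Job 3: p=5, d=26, C=19, tardiness=max(0,19-26)=0
  Job 4: p=2, d=30, C=21, tardiness=max(0,21-30)=0
Total tardiness = 0

0


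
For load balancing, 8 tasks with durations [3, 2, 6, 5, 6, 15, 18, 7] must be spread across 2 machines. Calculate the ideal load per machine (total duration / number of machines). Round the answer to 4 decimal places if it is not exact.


Total processing time = 3 + 2 + 6 + 5 + 6 + 15 + 18 + 7 = 62
Number of machines = 2
Ideal balanced load = 62 / 2 = 31.0

31.0


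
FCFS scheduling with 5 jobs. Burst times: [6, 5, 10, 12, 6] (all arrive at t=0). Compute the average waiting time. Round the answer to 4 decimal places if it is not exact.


FCFS order (as given): [6, 5, 10, 12, 6]
Waiting times:
  Job 1: wait = 0
  Job 2: wait = 6
  Job 3: wait = 11
  Job 4: wait = 21
  Job 5: wait = 33
Sum of waiting times = 71
Average waiting time = 71/5 = 14.2

14.2


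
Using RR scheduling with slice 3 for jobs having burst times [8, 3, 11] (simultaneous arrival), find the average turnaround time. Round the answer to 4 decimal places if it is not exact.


Time quantum = 3
Execution trace:
  J1 runs 3 units, time = 3
  J2 runs 3 units, time = 6
  J3 runs 3 units, time = 9
  J1 runs 3 units, time = 12
  J3 runs 3 units, time = 15
  J1 runs 2 units, time = 17
  J3 runs 3 units, time = 20
  J3 runs 2 units, time = 22
Finish times: [17, 6, 22]
Average turnaround = 45/3 = 15.0

15.0


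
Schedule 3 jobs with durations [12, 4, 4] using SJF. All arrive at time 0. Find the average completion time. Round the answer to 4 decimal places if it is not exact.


SJF order (ascending): [4, 4, 12]
Completion times:
  Job 1: burst=4, C=4
  Job 2: burst=4, C=8
  Job 3: burst=12, C=20
Average completion = 32/3 = 10.6667

10.6667


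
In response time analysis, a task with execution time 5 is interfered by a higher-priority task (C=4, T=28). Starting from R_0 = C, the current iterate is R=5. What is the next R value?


R_next = C + ceil(R_prev / T_hp) * C_hp
ceil(5 / 28) = ceil(0.1786) = 1
Interference = 1 * 4 = 4
R_next = 5 + 4 = 9

9


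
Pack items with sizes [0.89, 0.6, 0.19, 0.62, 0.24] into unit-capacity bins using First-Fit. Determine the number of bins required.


Place items sequentially using First-Fit:
  Item 0.89 -> new Bin 1
  Item 0.6 -> new Bin 2
  Item 0.19 -> Bin 2 (now 0.79)
  Item 0.62 -> new Bin 3
  Item 0.24 -> Bin 3 (now 0.86)
Total bins used = 3

3


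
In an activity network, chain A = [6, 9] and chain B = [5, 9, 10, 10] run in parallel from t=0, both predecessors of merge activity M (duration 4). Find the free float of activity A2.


ES(A2) = sum of predecessors on chain A = 6
EF(A2) = ES + duration = 6 + 9 = 15
Successor of A2 is M. ES(M) = max(sum(A), sum(B)) = max(15, 34) = 34
Free float = ES(successor) - EF(current) = 34 - 15 = 19

19


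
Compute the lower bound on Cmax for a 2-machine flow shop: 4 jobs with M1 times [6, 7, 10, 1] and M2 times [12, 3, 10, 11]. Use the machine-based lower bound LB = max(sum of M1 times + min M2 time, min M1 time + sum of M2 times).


LB1 = sum(M1 times) + min(M2 times) = 24 + 3 = 27
LB2 = min(M1 times) + sum(M2 times) = 1 + 36 = 37
Lower bound = max(LB1, LB2) = max(27, 37) = 37

37


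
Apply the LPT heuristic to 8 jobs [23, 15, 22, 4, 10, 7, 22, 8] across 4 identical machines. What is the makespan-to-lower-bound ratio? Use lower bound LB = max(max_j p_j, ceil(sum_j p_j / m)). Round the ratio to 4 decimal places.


LPT order: [23, 22, 22, 15, 10, 8, 7, 4]
Machine loads after assignment: [27, 30, 29, 25]
LPT makespan = 30
Lower bound = max(max_job, ceil(total/4)) = max(23, 28) = 28
Ratio = 30 / 28 = 1.0714

1.0714
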